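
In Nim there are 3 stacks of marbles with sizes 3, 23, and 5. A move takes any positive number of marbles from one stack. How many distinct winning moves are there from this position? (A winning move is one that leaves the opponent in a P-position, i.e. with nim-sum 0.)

1

Nim-sum: 3 XOR 23 XOR 5 = 17.
The overall nim-sum is X = 17. A stack of size p has a winning move iff p XOR X < p (reduce it to p XOR X).
  3: 3 XOR 17 = 18 ≥ 3 — no move.
  23: 23 XOR 17 = 6 < 23 — winning move (to 6).
  5: 5 XOR 17 = 20 ≥ 5 — no move.
That gives 1 winning move.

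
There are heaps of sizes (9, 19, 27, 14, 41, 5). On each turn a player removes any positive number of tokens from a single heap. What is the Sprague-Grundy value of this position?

35

In binary:
  001001  (9)
  010011  (19)
  011011  (27)
  001110  (14)
  101001  (41)
  000101  (5)
  ------
  100011  (35)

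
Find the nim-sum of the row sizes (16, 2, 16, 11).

9

Compute the nim-sum pairwise:
16 XOR 2 = 18
18 XOR 16 = 2
2 XOR 11 = 9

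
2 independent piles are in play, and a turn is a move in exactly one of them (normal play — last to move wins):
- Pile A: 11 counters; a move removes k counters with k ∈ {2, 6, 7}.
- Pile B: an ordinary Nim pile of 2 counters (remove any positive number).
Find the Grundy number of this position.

3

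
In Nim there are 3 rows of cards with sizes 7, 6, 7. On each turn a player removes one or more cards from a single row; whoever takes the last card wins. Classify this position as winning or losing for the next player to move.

Write each in binary and XOR column by column:
  111  (7)
  110  (6)
  111  (7)
  ---
  110  (6)
The nim-sum is 6 ≠ 0, so this is an N-position: the player to move can win.

Winning position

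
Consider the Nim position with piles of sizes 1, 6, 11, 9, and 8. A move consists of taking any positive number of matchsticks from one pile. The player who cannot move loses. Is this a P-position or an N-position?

N-position

Bitwise XOR of the heap sizes:
  0001  (1)
  0110  (6)
  1011  (11)
  1001  (9)
  1000  (8)
  ----
  1101  (13)
The nim-sum is 13 ≠ 0, so this is an N-position: the player to move can win.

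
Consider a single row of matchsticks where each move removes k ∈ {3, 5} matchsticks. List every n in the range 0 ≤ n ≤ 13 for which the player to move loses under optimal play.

0, 1, 2, 8, 9, 10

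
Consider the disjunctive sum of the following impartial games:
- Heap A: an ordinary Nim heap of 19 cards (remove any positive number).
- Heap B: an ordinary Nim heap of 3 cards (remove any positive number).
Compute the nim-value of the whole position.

Heap A is a plain Nim heap of size 19, so its Grundy value is 19.
Heap B is a plain Nim heap of size 3, so its Grundy value is 3.
By the Sprague-Grundy theorem, the Grundy value of a sum of independent games is the XOR of the component values.
Combined value = 19 XOR 3 = 16.

16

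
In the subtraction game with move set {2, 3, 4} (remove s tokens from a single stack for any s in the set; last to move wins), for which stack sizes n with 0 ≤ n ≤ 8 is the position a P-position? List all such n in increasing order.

0, 1, 6, 7

Grundy values for subtraction set {2, 3, 4}:
g(0) = mex{} = 0
g(1) = mex{} = 0
g(2) = mex{0} = 1
g(3) = mex{0} = 1
g(4) = mex{0,1} = 2
g(5) = mex{0,1} = 2
g(6) = mex{1,2} = 0
g(7) = mex{1,2} = 0
g(8) = mex{0,2} = 1
The P-positions (g = 0) in 0..8 are 0, 1, 6, 7.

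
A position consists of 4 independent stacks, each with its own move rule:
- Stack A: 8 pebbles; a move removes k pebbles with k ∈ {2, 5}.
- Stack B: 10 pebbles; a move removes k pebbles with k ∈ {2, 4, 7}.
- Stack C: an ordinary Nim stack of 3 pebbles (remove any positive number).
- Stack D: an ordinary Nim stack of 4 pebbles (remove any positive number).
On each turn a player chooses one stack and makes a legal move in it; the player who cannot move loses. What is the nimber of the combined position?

5

Grundy values for stack A (subtraction set {2, 5}):
k:     0  1  2  3  4  5  6  7  8
g(k):  0  0  1  1  0  2  1  0  0
So g(8) = 0.
For stack B, compute g(0), g(1), … with moves {2, 4, 7}:
g(0) = mex{} = 0
g(1) = mex{} = 0
g(2) = mex{0} = 1
g(3) = mex{0} = 1
g(4) = mex{0,1} = 2
g(5) = mex{0,1} = 2
g(6) = mex{1,2} = 0
g(7) = mex{0,1,2} = 3
g(8) = mex{0,2} = 1
g(9) = mex{1,2,3} = 0
g(10) = mex{0,1} = 2
So g(10) = 2.
Stack C is a plain Nim stack of size 3, so its Grundy value is 3.
Stack D is a plain Nim stack of size 4, so its Grundy value is 4.
The value of a disjunctive sum is the nim-sum of the parts.
Combined value = 0 ⊕ 2 ⊕ 3 ⊕ 4 = 5.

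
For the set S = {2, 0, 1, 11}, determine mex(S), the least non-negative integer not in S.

3

The values 0, 1, 2 are all present; 3 is the first non-negative integer missing from the set.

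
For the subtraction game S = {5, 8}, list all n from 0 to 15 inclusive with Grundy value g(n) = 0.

0, 1, 2, 3, 4, 13, 14, 15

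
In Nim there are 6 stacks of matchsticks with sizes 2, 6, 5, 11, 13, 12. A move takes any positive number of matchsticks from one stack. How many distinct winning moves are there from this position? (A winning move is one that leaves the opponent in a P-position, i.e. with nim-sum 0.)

3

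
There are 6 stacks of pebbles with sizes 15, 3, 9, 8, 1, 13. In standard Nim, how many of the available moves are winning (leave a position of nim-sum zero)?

5

Compute the nim-sum pairwise:
15 ^ 3 = 12
12 ^ 9 = 5
5 ^ 8 = 13
13 ^ 1 = 12
12 ^ 13 = 1
The overall nim-sum is X = 1. A stack of size p has a winning move iff p XOR X < p (reduce it to p XOR X).
  15: 15 XOR 1 = 14 < 15 — winning move (to 14).
  3: 3 XOR 1 = 2 < 3 — winning move (to 2).
  9: 9 XOR 1 = 8 < 9 — winning move (to 8).
  8: 8 XOR 1 = 9 ≥ 8 — no move.
  1: 1 XOR 1 = 0 < 1 — winning move (to 0).
  13: 13 XOR 1 = 12 < 13 — winning move (to 12).
That gives 5 winning moves.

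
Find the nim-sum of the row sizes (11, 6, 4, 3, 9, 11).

Bitwise XOR of the heap sizes:
  1011  (11)
  0110  (6)
  0100  (4)
  0011  (3)
  1001  (9)
  1011  (11)
  ----
  1000  (8)

8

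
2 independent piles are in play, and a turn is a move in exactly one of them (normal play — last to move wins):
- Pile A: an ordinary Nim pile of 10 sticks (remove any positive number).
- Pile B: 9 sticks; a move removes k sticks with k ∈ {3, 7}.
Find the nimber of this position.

Pile A is a plain Nim pile of size 10, so its Grundy value is 10.
Grundy values for pile B (subtraction set {3, 7}):
g(0) = mex{} = 0
g(1) = mex{} = 0
g(2) = mex{} = 0
g(3) = mex{0} = 1
g(4) = mex{0} = 1
g(5) = mex{0} = 1
g(6) = mex{1} = 0
g(7) = mex{0,1} = 2
g(8) = mex{0,1} = 2
g(9) = mex{0} = 1
So g(9) = 1.
By the Sprague-Grundy theorem, the Grundy value of a sum of independent games is the XOR of the component values.
Combined value = 10 ⊕ 1 = 11.

11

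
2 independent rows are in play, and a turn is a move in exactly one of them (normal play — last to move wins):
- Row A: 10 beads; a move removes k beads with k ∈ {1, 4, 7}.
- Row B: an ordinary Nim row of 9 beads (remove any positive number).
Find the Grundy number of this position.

Build the Grundy sequence for row A with g(k) = mex{g(k−s) : s ∈ {1, 4, 7}, s ≤ k}:
g(0) = mex{} = 0
g(1) = mex{0} = 1
g(2) = mex{1} = 0
g(3) = mex{0} = 1
g(4) = mex{0,1} = 2
g(5) = mex{1,2} = 0
g(6) = mex{0} = 1
g(7) = mex{0,1} = 2
g(8) = mex{1,2} = 0
g(9) = mex{0} = 1
g(10) = mex{1} = 0
So g(10) = 0.
Row B is a plain Nim row of size 9, so its Grundy value is 9.
The value of a disjunctive sum is the nim-sum of the parts.
Combined value = 0 ⊕ 9 = 9.

9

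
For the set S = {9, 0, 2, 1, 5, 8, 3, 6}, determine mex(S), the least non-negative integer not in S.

4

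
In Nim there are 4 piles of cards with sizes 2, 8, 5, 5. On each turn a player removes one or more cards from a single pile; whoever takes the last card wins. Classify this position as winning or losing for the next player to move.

Nim-sum: 2 ⊕ 8 ⊕ 5 ⊕ 5 = 10.
The nim-sum is 10 ≠ 0, so this is an N-position: the player to move can win.

Winning position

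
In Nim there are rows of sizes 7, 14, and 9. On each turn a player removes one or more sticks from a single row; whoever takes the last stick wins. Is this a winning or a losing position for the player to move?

Losing position

Nim-sum: 7 ^ 14 ^ 9 = 0.
The nim-sum is 0, so this is a P-position: the player to move is in a losing position under optimal play.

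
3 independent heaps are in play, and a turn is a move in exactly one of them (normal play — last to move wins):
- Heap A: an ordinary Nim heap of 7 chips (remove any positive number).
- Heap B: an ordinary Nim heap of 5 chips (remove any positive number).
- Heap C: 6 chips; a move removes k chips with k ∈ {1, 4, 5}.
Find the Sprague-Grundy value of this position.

Heap A is a plain Nim heap of size 7, so its Grundy value is 7.
Heap B is a plain Nim heap of size 5, so its Grundy value is 5.
Build the Grundy sequence for heap C with g(k) = mex{g(k−s) : s ∈ {1, 4, 5}, s ≤ k}:
g(0) = mex{} = 0
g(1) = mex{0} = 1
g(2) = mex{1} = 0
g(3) = mex{0} = 1
g(4) = mex{0,1} = 2
g(5) = mex{0,1,2} = 3
g(6) = mex{0,1,3} = 2
So g(6) = 2.
The value of a disjunctive sum is the nim-sum of the parts.
Combined value = 7 ⊕ 5 ⊕ 2 = 0.

0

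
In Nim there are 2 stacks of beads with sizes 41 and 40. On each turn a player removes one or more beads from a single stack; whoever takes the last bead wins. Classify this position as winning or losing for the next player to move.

Nim-sum: 41 XOR 40 = 1.
The nim-sum is 1 ≠ 0, so this is an N-position: the player to move can win.

Winning position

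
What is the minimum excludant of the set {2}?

0

0 is not in the set, so the mex is 0.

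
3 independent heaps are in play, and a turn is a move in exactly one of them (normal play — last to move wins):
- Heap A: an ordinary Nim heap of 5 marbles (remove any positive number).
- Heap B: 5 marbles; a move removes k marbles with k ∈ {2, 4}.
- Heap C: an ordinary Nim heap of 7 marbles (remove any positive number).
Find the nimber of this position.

0

Heap A is a plain Nim heap of size 5, so its Grundy value is 5.
Grundy values for heap B (subtraction set {2, 4}):
k:     0  1  2  3  4  5
g(k):  0  0  1  1  2  2
So g(5) = 2.
Heap C is a plain Nim heap of size 7, so its Grundy value is 7.
By the Sprague-Grundy theorem, the Grundy value of a sum of independent games is the XOR of the component values.
Combined value = 5 ⊕ 2 ⊕ 7 = 0.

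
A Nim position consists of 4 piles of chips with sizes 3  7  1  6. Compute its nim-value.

3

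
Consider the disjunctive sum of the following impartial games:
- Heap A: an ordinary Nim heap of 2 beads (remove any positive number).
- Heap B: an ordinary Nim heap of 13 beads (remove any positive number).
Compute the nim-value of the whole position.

15

Heap A is a plain Nim heap of size 2, so its Grundy value is 2.
Heap B is a plain Nim heap of size 13, so its Grundy value is 13.
The value of a disjunctive sum is the nim-sum of the parts.
Combined value = 2 XOR 13 = 15.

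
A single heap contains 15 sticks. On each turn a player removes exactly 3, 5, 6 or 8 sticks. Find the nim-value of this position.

Compute g(0), g(1), … for moves {3, 5, 6, 8}:
k:     0  1  2  3  4  5  6  7  8  9 10 11 12 13 14 15
g(k):  0  0  0  1  1  1  2  2  2  3  3  0  0  0  1  1
So g(15) = 1.

1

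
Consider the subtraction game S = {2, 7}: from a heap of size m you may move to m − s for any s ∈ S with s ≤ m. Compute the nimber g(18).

0

Build the Grundy sequence with g(k) = mex{g(k−s) : s ∈ {2, 7}, s ≤ k}:
k:     0  1  2  3  4  5  6  7  8  9 10 11 12 13 14 15 16 17 18
g(k):  0  0  1  1  0  0  1  1  2  0  0  1  1  0  0  1  1  2  0
So g(18) = 0.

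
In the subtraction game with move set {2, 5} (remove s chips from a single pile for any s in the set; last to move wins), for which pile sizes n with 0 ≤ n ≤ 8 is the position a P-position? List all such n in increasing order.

Compute g(0), g(1), … for moves {2, 5}:
k:     0  1  2  3  4  5  6  7  8
g(k):  0  0  1  1  0  2  1  0  0
The P-positions (g = 0) in 0..8 are 0, 1, 4, 7, 8.

0, 1, 4, 7, 8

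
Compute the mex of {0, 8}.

0 is in the set but 1 is not, so the mex is 1.

1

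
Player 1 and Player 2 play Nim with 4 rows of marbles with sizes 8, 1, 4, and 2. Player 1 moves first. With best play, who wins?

Player 1 wins

Compute the nim-sum pairwise:
8 ⊕ 1 = 9
9 ⊕ 4 = 13
13 ⊕ 2 = 15
The nim-sum is 15 ≠ 0, so this is an N-position: the player to move can win; Player 1 has a winning move.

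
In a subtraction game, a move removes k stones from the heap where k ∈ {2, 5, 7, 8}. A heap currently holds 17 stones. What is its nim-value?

Compute g(0), g(1), … for moves {2, 5, 7, 8}:
k:     0  1  2  3  4  5  6  7  8  9 10 11 12 13 14 15 16 17
g(k):  0  0  1  1  0  2  1  3  2  2  0  3  1  0  0  1  1  3
So g(17) = 3.

3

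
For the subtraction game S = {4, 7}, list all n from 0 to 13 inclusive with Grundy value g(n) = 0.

Compute g(0), g(1), … for moves {4, 7}:
k:     0  1  2  3  4  5  6  7  8  9 10 11 12 13
g(k):  0  0  0  0  1  1  1  1  2  2  2  0  0  0
The P-positions (g = 0) in 0..13 are 0, 1, 2, 3, 11, 12, 13.

0, 1, 2, 3, 11, 12, 13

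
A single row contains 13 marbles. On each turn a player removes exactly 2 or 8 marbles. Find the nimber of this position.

Grundy values for subtraction set {2, 8}:
g(0) = mex{} = 0
g(1) = mex{} = 0
g(2) = mex{0} = 1
g(3) = mex{0} = 1
g(4) = mex{1} = 0
g(5) = mex{1} = 0
g(6) = mex{0} = 1
g(7) = mex{0} = 1
g(8) = mex{0,1} = 2
g(9) = mex{0,1} = 2
g(10) = mex{1,2} = 0
g(11) = mex{1,2} = 0
g(12) = mex{0} = 1
g(13) = mex{0} = 1
So g(13) = 1.

1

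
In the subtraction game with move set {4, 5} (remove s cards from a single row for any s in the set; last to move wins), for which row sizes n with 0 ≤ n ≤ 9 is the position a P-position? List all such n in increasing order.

0, 1, 2, 3, 9

Build the Grundy sequence with g(k) = mex{g(k−s) : s ∈ {4, 5}, s ≤ k}:
g(0) = mex{} = 0
g(1) = mex{} = 0
g(2) = mex{} = 0
g(3) = mex{} = 0
g(4) = mex{0} = 1
g(5) = mex{0} = 1
g(6) = mex{0} = 1
g(7) = mex{0} = 1
g(8) = mex{0,1} = 2
g(9) = mex{1} = 0
The P-positions (g = 0) in 0..9 are 0, 1, 2, 3, 9.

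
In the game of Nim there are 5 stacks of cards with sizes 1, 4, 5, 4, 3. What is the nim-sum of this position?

Nim-sum: 1 XOR 4 XOR 5 XOR 4 XOR 3 = 7.

7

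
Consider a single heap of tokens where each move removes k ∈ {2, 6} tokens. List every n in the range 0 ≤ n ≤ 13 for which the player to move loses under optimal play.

0, 1, 4, 5, 8, 9, 12, 13

Compute g(0), g(1), … for moves {2, 6}:
g(0) = mex{} = 0
g(1) = mex{} = 0
g(2) = mex{0} = 1
g(3) = mex{0} = 1
g(4) = mex{1} = 0
g(5) = mex{1} = 0
g(6) = mex{0} = 1
g(7) = mex{0} = 1
g(8) = mex{1} = 0
g(9) = mex{1} = 0
g(10) = mex{0} = 1
g(11) = mex{0} = 1
g(12) = mex{1} = 0
g(13) = mex{1} = 0
The P-positions (g = 0) in 0..13 are 0, 1, 4, 5, 8, 9, 12, 13.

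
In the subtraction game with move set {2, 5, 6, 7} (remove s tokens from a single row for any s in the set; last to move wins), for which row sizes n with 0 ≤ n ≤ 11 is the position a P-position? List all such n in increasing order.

Build the Grundy sequence with g(k) = mex{g(k−s) : s ∈ {2, 5, 6, 7}, s ≤ k}:
g(0) = mex{} = 0
g(1) = mex{} = 0
g(2) = mex{0} = 1
g(3) = mex{0} = 1
g(4) = mex{1} = 0
g(5) = mex{0,1} = 2
g(6) = mex{0} = 1
g(7) = mex{0,1,2} = 3
g(8) = mex{0,1} = 2
g(9) = mex{0,1,3} = 2
g(10) = mex{0,1,2} = 3
g(11) = mex{0,1,2} = 3
The P-positions (g = 0) in 0..11 are 0, 1, 4.

0, 1, 4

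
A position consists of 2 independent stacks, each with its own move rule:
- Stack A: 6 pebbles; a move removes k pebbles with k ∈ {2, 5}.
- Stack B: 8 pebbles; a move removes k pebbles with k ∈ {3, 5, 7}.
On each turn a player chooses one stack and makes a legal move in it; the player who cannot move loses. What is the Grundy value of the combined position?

3

Build the Grundy sequence for stack A with g(k) = mex{g(k−s) : s ∈ {2, 5}, s ≤ k}:
k:     0  1  2  3  4  5  6
g(k):  0  0  1  1  0  2  1
So g(6) = 1.
Build the Grundy sequence for stack B with g(k) = mex{g(k−s) : s ∈ {3, 5, 7}, s ≤ k}:
k:     0  1  2  3  4  5  6  7  8
g(k):  0  0  0  1  1  1  2  2  2
So g(8) = 2.
By the Sprague-Grundy theorem, the Grundy value of a sum of independent games is the XOR of the component values.
Combined value = 1 ⊕ 2 = 3.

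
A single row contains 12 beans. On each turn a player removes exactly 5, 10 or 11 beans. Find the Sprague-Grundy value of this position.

Build the Grundy sequence with g(k) = mex{g(k−s) : s ∈ {5, 10, 11}, s ≤ k}:
g(0) = mex{} = 0
g(1) = mex{} = 0
g(2) = mex{} = 0
g(3) = mex{} = 0
g(4) = mex{} = 0
g(5) = mex{0} = 1
g(6) = mex{0} = 1
g(7) = mex{0} = 1
g(8) = mex{0} = 1
g(9) = mex{0} = 1
g(10) = mex{0,1} = 2
g(11) = mex{0,1} = 2
g(12) = mex{0,1} = 2
So g(12) = 2.

2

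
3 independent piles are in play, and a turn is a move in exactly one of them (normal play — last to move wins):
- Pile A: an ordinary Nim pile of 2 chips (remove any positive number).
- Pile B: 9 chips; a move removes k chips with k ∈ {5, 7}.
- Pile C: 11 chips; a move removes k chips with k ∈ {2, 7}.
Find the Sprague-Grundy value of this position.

Pile A is a plain Nim pile of size 2, so its Grundy value is 2.
For pile B, compute g(0), g(1), … with moves {5, 7}:
k:     0  1  2  3  4  5  6  7  8  9
g(k):  0  0  0  0  0  1  1  1  1  1
So g(9) = 1.
For pile C, compute g(0), g(1), … with moves {2, 7}:
g(0) = mex{} = 0
g(1) = mex{} = 0
g(2) = mex{0} = 1
g(3) = mex{0} = 1
g(4) = mex{1} = 0
g(5) = mex{1} = 0
g(6) = mex{0} = 1
g(7) = mex{0} = 1
g(8) = mex{0,1} = 2
g(9) = mex{1} = 0
g(10) = mex{1,2} = 0
g(11) = mex{0} = 1
So g(11) = 1.
By the Sprague-Grundy theorem, the Grundy value of a sum of independent games is the XOR of the component values.
Combined value = 2 XOR 1 XOR 1 = 2.

2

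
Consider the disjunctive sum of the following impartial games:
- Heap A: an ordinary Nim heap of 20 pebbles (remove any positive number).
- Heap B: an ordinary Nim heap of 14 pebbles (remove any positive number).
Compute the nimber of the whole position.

26

Heap A is a plain Nim heap of size 20, so its Grundy value is 20.
Heap B is a plain Nim heap of size 14, so its Grundy value is 14.
By the Sprague-Grundy theorem, the Grundy value of a sum of independent games is the XOR of the component values.
Combined value = 20 ⊕ 14 = 26.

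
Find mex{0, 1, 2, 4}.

3

The values 0, 1, 2 are all present; 3 is the first non-negative integer missing from the set.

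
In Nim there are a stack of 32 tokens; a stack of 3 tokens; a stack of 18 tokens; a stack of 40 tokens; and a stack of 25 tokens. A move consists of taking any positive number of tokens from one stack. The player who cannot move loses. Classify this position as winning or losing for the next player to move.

Losing position

Nim-sum: 32 ^ 3 ^ 18 ^ 40 ^ 25 = 0.
The nim-sum is 0, so this is a P-position: the player to move is in a losing position under optimal play.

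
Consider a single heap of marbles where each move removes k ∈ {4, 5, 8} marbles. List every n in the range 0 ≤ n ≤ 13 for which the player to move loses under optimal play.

0, 1, 2, 3, 12, 13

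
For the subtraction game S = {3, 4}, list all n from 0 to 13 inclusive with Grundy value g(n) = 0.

0, 1, 2, 7, 8, 9

Build the Grundy sequence with g(k) = mex{g(k−s) : s ∈ {3, 4}, s ≤ k}:
g(0) = mex{} = 0
g(1) = mex{} = 0
g(2) = mex{} = 0
g(3) = mex{0} = 1
g(4) = mex{0} = 1
g(5) = mex{0} = 1
g(6) = mex{0,1} = 2
g(7) = mex{1} = 0
g(8) = mex{1} = 0
g(9) = mex{1,2} = 0
g(10) = mex{0,2} = 1
g(11) = mex{0} = 1
g(12) = mex{0} = 1
g(13) = mex{0,1} = 2
The P-positions (g = 0) in 0..13 are 0, 1, 2, 7, 8, 9.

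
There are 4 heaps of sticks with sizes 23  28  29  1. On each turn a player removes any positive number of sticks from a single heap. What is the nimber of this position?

23

Nim-sum: 23 XOR 28 XOR 29 XOR 1 = 23.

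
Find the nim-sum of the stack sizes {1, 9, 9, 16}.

Compute the nim-sum pairwise:
1 ^ 9 = 8
8 ^ 9 = 1
1 ^ 16 = 17

17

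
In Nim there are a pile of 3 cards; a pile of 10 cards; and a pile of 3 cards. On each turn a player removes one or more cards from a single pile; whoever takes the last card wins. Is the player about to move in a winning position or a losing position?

Winning position

Write each in binary and XOR column by column:
  0011  (3)
  1010  (10)
  0011  (3)
  ----
  1010  (10)
The nim-sum is 10 ≠ 0, so this is an N-position: the player to move can win.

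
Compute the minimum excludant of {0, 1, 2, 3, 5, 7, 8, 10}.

The values 0, 1, 2, 3 are all present; 4 is the first non-negative integer missing from the set.

4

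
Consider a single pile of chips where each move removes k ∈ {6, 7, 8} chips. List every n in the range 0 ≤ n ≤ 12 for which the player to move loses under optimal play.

Build the Grundy sequence with g(k) = mex{g(k−s) : s ∈ {6, 7, 8}, s ≤ k}:
k:     0  1  2  3  4  5  6  7  8  9 10 11 12
g(k):  0  0  0  0  0  0  1  1  1  1  1  1  2
The P-positions (g = 0) in 0..12 are 0, 1, 2, 3, 4, 5.

0, 1, 2, 3, 4, 5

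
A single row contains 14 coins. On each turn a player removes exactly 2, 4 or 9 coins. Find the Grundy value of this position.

1

Grundy values for subtraction set {2, 4, 9}:
k:     0  1  2  3  4  5  6  7  8  9 10 11 12 13 14
g(k):  0  0  1  1  2  2  0  0  1  1  2  2  0  0  1
So g(14) = 1.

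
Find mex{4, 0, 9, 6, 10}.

1

0 is in the set but 1 is not, so the mex is 1.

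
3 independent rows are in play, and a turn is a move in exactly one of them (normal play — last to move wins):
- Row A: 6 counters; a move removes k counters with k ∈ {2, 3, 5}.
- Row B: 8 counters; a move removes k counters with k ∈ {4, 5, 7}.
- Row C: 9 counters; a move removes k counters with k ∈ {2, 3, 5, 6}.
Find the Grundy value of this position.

Grundy values for row A (subtraction set {2, 3, 5}):
g(0) = mex{} = 0
g(1) = mex{} = 0
g(2) = mex{0} = 1
g(3) = mex{0} = 1
g(4) = mex{0,1} = 2
g(5) = mex{0,1} = 2
g(6) = mex{0,1,2} = 3
So g(6) = 3.
Build the Grundy sequence for row B with g(k) = mex{g(k−s) : s ∈ {4, 5, 7}, s ≤ k}:
g(0) = mex{} = 0
g(1) = mex{} = 0
g(2) = mex{} = 0
g(3) = mex{} = 0
g(4) = mex{0} = 1
g(5) = mex{0} = 1
g(6) = mex{0} = 1
g(7) = mex{0} = 1
g(8) = mex{0,1} = 2
So g(8) = 2.
Build the Grundy sequence for row C with g(k) = mex{g(k−s) : s ∈ {2, 3, 5, 6}, s ≤ k}:
k:     0  1  2  3  4  5  6  7  8  9
g(k):  0  0  1  1  2  2  3  3  0  0
So g(9) = 0.
The value of a disjunctive sum is the nim-sum of the parts.
Combined value = 3 ⊕ 2 ⊕ 0 = 1.

1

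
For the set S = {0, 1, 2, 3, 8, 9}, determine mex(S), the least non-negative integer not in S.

4

The values 0, 1, 2, 3 are all present; 4 is the first non-negative integer missing from the set.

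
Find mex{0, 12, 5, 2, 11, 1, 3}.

4

The values 0, 1, 2, 3 are all present; 4 is the first non-negative integer missing from the set.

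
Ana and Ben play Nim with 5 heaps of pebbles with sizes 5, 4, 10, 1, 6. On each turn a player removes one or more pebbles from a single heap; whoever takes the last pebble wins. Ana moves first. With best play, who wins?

Nim-sum: 5 ⊕ 4 ⊕ 10 ⊕ 1 ⊕ 6 = 12.
The nim-sum is 12 ≠ 0, so this is an N-position: the player to move can win; Ana has a winning move.

Ana wins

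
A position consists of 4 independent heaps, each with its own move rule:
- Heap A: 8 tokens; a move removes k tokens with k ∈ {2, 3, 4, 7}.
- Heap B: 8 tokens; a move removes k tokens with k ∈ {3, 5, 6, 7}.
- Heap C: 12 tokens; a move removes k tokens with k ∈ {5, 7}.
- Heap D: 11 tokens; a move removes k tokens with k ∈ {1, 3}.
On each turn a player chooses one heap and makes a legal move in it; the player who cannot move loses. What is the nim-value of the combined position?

For heap A, compute g(0), g(1), … with moves {2, 3, 4, 7}:
g(0) = mex{} = 0
g(1) = mex{} = 0
g(2) = mex{0} = 1
g(3) = mex{0} = 1
g(4) = mex{0,1} = 2
g(5) = mex{0,1} = 2
g(6) = mex{1,2} = 0
g(7) = mex{0,1,2} = 3
g(8) = mex{0,2} = 1
So g(8) = 1.
Grundy values for heap B (subtraction set {3, 5, 6, 7}):
k:     0  1  2  3  4  5  6  7  8
g(k):  0  0  0  1  1  1  2  2  2
So g(8) = 2.
Grundy values for heap C (subtraction set {5, 7}):
g(0) = mex{} = 0
g(1) = mex{} = 0
g(2) = mex{} = 0
g(3) = mex{} = 0
g(4) = mex{} = 0
g(5) = mex{0} = 1
g(6) = mex{0} = 1
g(7) = mex{0} = 1
g(8) = mex{0} = 1
g(9) = mex{0} = 1
g(10) = mex{0,1} = 2
g(11) = mex{0,1} = 2
g(12) = mex{1} = 0
So g(12) = 0.
Grundy values for heap D (subtraction set {1, 3}):
k:     0  1  2  3  4  5  6  7  8  9 10 11
g(k):  0  1  0  1  0  1  0  1  0  1  0  1
So g(11) = 1.
The value of a disjunctive sum is the nim-sum of the parts.
Combined value = 1 XOR 2 XOR 0 XOR 1 = 2.

2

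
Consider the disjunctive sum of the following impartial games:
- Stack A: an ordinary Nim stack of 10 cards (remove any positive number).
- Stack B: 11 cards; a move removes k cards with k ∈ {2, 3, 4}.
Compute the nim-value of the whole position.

Stack A is a plain Nim stack of size 10, so its Grundy value is 10.
For stack B, compute g(0), g(1), … with moves {2, 3, 4}:
k:     0  1  2  3  4  5  6  7  8  9 10 11
g(k):  0  0  1  1  2  2  0  0  1  1  2  2
So g(11) = 2.
By the Sprague-Grundy theorem, the Grundy value of a sum of independent games is the XOR of the component values.
Combined value = 10 ⊕ 2 = 8.

8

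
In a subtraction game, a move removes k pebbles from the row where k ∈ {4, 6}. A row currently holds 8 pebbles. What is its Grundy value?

2

Build the Grundy sequence with g(k) = mex{g(k−s) : s ∈ {4, 6}, s ≤ k}:
k:     0  1  2  3  4  5  6  7  8
g(k):  0  0  0  0  1  1  1  1  2
So g(8) = 2.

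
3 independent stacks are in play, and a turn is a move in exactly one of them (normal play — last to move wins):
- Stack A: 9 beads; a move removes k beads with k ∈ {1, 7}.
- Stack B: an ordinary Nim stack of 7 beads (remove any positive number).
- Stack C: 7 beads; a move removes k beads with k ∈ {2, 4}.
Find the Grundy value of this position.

6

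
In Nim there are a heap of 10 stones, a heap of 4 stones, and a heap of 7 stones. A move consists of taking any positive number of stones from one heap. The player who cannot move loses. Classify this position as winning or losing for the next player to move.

Nim-sum: 10 XOR 4 XOR 7 = 9.
The nim-sum is 9 ≠ 0, so this is an N-position: the player to move can win.

Winning position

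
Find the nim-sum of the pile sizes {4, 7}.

Compute the nim-sum pairwise:
4 ^ 7 = 3

3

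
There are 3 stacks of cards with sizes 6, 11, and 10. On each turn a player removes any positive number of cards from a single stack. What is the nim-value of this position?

Compute the nim-sum pairwise:
6 ⊕ 11 = 13
13 ⊕ 10 = 7

7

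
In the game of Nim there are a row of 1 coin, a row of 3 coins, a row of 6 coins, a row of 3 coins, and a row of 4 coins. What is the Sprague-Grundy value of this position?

3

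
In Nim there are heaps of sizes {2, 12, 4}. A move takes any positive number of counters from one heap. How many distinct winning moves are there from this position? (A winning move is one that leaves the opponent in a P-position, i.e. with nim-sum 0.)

Nim-sum: 2 XOR 12 XOR 4 = 10.
The overall nim-sum is X = 10. A heap of size p has a winning move iff p XOR X < p (reduce it to p XOR X).
  2: 2 XOR 10 = 8 ≥ 2 — no move.
  12: 12 XOR 10 = 6 < 12 — winning move (to 6).
  4: 4 XOR 10 = 14 ≥ 4 — no move.
That gives 1 winning move.

1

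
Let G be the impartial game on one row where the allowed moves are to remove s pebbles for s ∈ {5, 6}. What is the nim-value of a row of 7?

1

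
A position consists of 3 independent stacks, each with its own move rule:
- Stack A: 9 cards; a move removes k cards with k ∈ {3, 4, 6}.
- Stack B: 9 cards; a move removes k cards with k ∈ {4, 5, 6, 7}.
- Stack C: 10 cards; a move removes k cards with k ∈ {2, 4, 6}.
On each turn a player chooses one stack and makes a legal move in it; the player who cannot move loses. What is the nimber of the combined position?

3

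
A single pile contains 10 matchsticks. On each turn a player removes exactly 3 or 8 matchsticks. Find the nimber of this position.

1

Compute g(0), g(1), … for moves {3, 8}:
g(0) = mex{} = 0
g(1) = mex{} = 0
g(2) = mex{} = 0
g(3) = mex{0} = 1
g(4) = mex{0} = 1
g(5) = mex{0} = 1
g(6) = mex{1} = 0
g(7) = mex{1} = 0
g(8) = mex{0,1} = 2
g(9) = mex{0} = 1
g(10) = mex{0} = 1
So g(10) = 1.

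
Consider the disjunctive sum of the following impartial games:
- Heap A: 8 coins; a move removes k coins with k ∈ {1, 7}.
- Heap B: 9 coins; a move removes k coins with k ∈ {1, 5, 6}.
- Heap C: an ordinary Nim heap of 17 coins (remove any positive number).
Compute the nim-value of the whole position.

Grundy values for heap A (subtraction set {1, 7}):
k:     0  1  2  3  4  5  6  7  8
g(k):  0  1  0  1  0  1  0  1  0
So g(8) = 0.
Grundy values for heap B (subtraction set {1, 5, 6}):
g(0) = mex{} = 0
g(1) = mex{0} = 1
g(2) = mex{1} = 0
g(3) = mex{0} = 1
g(4) = mex{1} = 0
g(5) = mex{0} = 1
g(6) = mex{0,1} = 2
g(7) = mex{0,1,2} = 3
g(8) = mex{0,1,3} = 2
g(9) = mex{0,1,2} = 3
So g(9) = 3.
Heap C is a plain Nim heap of size 17, so its Grundy value is 17.
By the Sprague-Grundy theorem, the Grundy value of a sum of independent games is the XOR of the component values.
Combined value = 0 XOR 3 XOR 17 = 18.

18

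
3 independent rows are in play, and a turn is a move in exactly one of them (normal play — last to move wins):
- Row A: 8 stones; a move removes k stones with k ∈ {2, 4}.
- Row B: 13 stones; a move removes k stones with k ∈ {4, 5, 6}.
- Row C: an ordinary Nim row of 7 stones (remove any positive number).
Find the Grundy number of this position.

Grundy values for row A (subtraction set {2, 4}):
k:     0  1  2  3  4  5  6  7  8
g(k):  0  0  1  1  2  2  0  0  1
So g(8) = 1.
For row B, compute g(0), g(1), … with moves {4, 5, 6}:
g(0) = mex{} = 0
g(1) = mex{} = 0
g(2) = mex{} = 0
g(3) = mex{} = 0
g(4) = mex{0} = 1
g(5) = mex{0} = 1
g(6) = mex{0} = 1
g(7) = mex{0} = 1
g(8) = mex{0,1} = 2
g(9) = mex{0,1} = 2
g(10) = mex{1} = 0
g(11) = mex{1} = 0
g(12) = mex{1,2} = 0
g(13) = mex{1,2} = 0
So g(13) = 0.
Row C is a plain Nim row of size 7, so its Grundy value is 7.
The value of a disjunctive sum is the nim-sum of the parts.
Combined value = 1 XOR 0 XOR 7 = 6.

6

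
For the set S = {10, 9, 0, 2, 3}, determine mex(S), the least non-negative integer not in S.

1

0 is in the set but 1 is not, so the mex is 1.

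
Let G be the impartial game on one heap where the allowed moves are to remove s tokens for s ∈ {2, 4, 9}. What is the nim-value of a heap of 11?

2

Compute g(0), g(1), … for moves {2, 4, 9}:
g(0) = mex{} = 0
g(1) = mex{} = 0
g(2) = mex{0} = 1
g(3) = mex{0} = 1
g(4) = mex{0,1} = 2
g(5) = mex{0,1} = 2
g(6) = mex{1,2} = 0
g(7) = mex{1,2} = 0
g(8) = mex{0,2} = 1
g(9) = mex{0,2} = 1
g(10) = mex{0,1} = 2
g(11) = mex{0,1} = 2
So g(11) = 2.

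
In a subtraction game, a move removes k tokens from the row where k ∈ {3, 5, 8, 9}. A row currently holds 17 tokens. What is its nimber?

1

Build the Grundy sequence with g(k) = mex{g(k−s) : s ∈ {3, 5, 8, 9}, s ≤ k}:
k:     0  1  2  3  4  5  6  7  8  9 10 11 12 13 14 15 16 17
g(k):  0  0  0  1  1  1  2  2  2  3  3  3  0  0  0  1  1  1
So g(17) = 1.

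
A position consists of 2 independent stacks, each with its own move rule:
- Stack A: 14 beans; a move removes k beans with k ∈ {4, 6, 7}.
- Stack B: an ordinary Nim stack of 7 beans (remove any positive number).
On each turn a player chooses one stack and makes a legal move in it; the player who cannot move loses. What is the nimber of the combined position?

Grundy values for stack A (subtraction set {4, 6, 7}):
g(0) = mex{} = 0
g(1) = mex{} = 0
g(2) = mex{} = 0
g(3) = mex{} = 0
g(4) = mex{0} = 1
g(5) = mex{0} = 1
g(6) = mex{0} = 1
g(7) = mex{0} = 1
g(8) = mex{0,1} = 2
g(9) = mex{0,1} = 2
g(10) = mex{0,1} = 2
g(11) = mex{1} = 0
g(12) = mex{1,2} = 0
g(13) = mex{1,2} = 0
g(14) = mex{1,2} = 0
So g(14) = 0.
Stack B is a plain Nim stack of size 7, so its Grundy value is 7.
The value of a disjunctive sum is the nim-sum of the parts.
Combined value = 0 XOR 7 = 7.

7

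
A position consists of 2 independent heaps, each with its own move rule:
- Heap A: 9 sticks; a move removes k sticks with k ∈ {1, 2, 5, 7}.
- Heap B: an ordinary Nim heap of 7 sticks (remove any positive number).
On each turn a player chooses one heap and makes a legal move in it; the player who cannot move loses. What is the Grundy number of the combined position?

Grundy values for heap A (subtraction set {1, 2, 5, 7}):
k:     0  1  2  3  4  5  6  7  8  9
g(k):  0  1  2  0  1  2  0  1  2  0
So g(9) = 0.
Heap B is a plain Nim heap of size 7, so its Grundy value is 7.
The value of a disjunctive sum is the nim-sum of the parts.
Combined value = 0 XOR 7 = 7.

7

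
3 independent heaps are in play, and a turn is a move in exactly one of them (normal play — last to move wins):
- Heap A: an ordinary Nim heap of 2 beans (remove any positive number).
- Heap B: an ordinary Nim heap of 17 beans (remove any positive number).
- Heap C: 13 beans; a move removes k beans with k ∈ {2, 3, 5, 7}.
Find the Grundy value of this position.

17

Heap A is a plain Nim heap of size 2, so its Grundy value is 2.
Heap B is a plain Nim heap of size 17, so its Grundy value is 17.
Grundy values for heap C (subtraction set {2, 3, 5, 7}):
k:     0  1  2  3  4  5  6  7  8  9 10 11 12 13
g(k):  0  0  1  1  2  2  3  3  4  0  0  1  1  2
So g(13) = 2.
By the Sprague-Grundy theorem, the Grundy value of a sum of independent games is the XOR of the component values.
Combined value = 2 XOR 17 XOR 2 = 17.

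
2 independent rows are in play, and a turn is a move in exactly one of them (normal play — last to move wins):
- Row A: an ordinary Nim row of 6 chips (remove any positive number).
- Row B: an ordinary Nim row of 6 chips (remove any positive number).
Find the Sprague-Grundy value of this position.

0

Row A is a plain Nim row of size 6, so its Grundy value is 6.
Row B is a plain Nim row of size 6, so its Grundy value is 6.
By the Sprague-Grundy theorem, the Grundy value of a sum of independent games is the XOR of the component values.
Combined value = 6 XOR 6 = 0.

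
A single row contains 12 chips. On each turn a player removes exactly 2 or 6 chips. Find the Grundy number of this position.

0

Compute g(0), g(1), … for moves {2, 6}:
k:     0  1  2  3  4  5  6  7  8  9 10 11 12
g(k):  0  0  1  1  0  0  1  1  0  0  1  1  0
So g(12) = 0.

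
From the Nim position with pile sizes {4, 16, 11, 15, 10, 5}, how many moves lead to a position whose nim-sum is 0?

1

Write each in binary and XOR column by column:
  00100  (4)
  10000  (16)
  01011  (11)
  01111  (15)
  01010  (10)
  00101  (5)
  -----
  11111  (31)
The overall nim-sum is X = 31. A pile of size p has a winning move iff p XOR X < p (reduce it to p XOR X).
  4: 4 XOR 31 = 27 ≥ 4 — no move.
  16: 16 XOR 31 = 15 < 16 — winning move (to 15).
  11: 11 XOR 31 = 20 ≥ 11 — no move.
  15: 15 XOR 31 = 16 ≥ 15 — no move.
  10: 10 XOR 31 = 21 ≥ 10 — no move.
  5: 5 XOR 31 = 26 ≥ 5 — no move.
That gives 1 winning move.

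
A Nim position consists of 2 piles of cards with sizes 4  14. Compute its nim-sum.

Nim-sum: 4 ⊕ 14 = 10.

10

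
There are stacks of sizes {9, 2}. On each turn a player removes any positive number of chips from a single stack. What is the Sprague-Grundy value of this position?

In binary:
  1001  (9)
  0010  (2)
  ----
  1011  (11)

11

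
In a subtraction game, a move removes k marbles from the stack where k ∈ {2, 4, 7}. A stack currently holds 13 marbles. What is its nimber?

2

Build the Grundy sequence with g(k) = mex{g(k−s) : s ∈ {2, 4, 7}, s ≤ k}:
g(0) = mex{} = 0
g(1) = mex{} = 0
g(2) = mex{0} = 1
g(3) = mex{0} = 1
g(4) = mex{0,1} = 2
g(5) = mex{0,1} = 2
g(6) = mex{1,2} = 0
g(7) = mex{0,1,2} = 3
g(8) = mex{0,2} = 1
g(9) = mex{1,2,3} = 0
g(10) = mex{0,1} = 2
g(11) = mex{0,2,3} = 1
g(12) = mex{1,2} = 0
g(13) = mex{0,1} = 2
So g(13) = 2.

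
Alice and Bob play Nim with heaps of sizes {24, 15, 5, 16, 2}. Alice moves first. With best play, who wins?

Bob wins

Compute the nim-sum pairwise:
24 XOR 15 = 23
23 XOR 5 = 18
18 XOR 16 = 2
2 XOR 2 = 0
The nim-sum is 0, so this is a P-position: the player to move is in a losing position under optimal play; Alice is about to move from it and so loses — Bob wins.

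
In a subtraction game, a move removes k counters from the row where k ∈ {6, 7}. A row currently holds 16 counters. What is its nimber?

0

Grundy values for subtraction set {6, 7}:
k:     0  1  2  3  4  5  6  7  8  9 10 11 12 13 14 15 16
g(k):  0  0  0  0  0  0  1  1  1  1  1  1  2  0  0  0  0
So g(16) = 0.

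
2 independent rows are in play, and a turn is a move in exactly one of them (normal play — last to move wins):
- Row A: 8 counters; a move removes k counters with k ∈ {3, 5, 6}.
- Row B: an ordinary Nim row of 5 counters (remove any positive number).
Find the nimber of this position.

Build the Grundy sequence for row A with g(k) = mex{g(k−s) : s ∈ {3, 5, 6}, s ≤ k}:
g(0) = mex{} = 0
g(1) = mex{} = 0
g(2) = mex{} = 0
g(3) = mex{0} = 1
g(4) = mex{0} = 1
g(5) = mex{0} = 1
g(6) = mex{0,1} = 2
g(7) = mex{0,1} = 2
g(8) = mex{0,1} = 2
So g(8) = 2.
Row B is a plain Nim row of size 5, so its Grundy value is 5.
The value of a disjunctive sum is the nim-sum of the parts.
Combined value = 2 XOR 5 = 7.

7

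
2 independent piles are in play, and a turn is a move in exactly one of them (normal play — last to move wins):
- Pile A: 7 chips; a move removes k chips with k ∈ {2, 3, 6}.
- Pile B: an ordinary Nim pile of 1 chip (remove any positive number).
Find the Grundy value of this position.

0

Build the Grundy sequence for pile A with g(k) = mex{g(k−s) : s ∈ {2, 3, 6}, s ≤ k}:
k:     0  1  2  3  4  5  6  7
g(k):  0  0  1  1  2  0  3  1
So g(7) = 1.
Pile B is a plain Nim pile of size 1, so its Grundy value is 1.
By the Sprague-Grundy theorem, the Grundy value of a sum of independent games is the XOR of the component values.
Combined value = 1 ⊕ 1 = 0.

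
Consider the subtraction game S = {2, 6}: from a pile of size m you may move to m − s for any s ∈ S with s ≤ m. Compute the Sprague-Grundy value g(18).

1

Compute g(0), g(1), … for moves {2, 6}:
k:     0  1  2  3  4  5  6  7  8  9 10 11 12 13 14 15 16 17 18
g(k):  0  0  1  1  0  0  1  1  0  0  1  1  0  0  1  1  0  0  1
So g(18) = 1.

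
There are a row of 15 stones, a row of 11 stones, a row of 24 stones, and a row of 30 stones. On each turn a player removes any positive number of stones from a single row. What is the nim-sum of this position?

2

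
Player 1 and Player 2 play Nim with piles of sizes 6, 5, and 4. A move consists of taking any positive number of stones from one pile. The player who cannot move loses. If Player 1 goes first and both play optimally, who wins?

Player 1 wins

Bitwise XOR of the heap sizes:
  110  (6)
  101  (5)
  100  (4)
  ---
  111  (7)
The nim-sum is 7 ≠ 0, so this is an N-position: the player to move can win; Player 1 has a winning move.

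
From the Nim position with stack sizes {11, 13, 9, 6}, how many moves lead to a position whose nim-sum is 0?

3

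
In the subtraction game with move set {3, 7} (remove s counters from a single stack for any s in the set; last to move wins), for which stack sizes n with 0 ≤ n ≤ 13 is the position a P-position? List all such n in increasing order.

Build the Grundy sequence with g(k) = mex{g(k−s) : s ∈ {3, 7}, s ≤ k}:
g(0) = mex{} = 0
g(1) = mex{} = 0
g(2) = mex{} = 0
g(3) = mex{0} = 1
g(4) = mex{0} = 1
g(5) = mex{0} = 1
g(6) = mex{1} = 0
g(7) = mex{0,1} = 2
g(8) = mex{0,1} = 2
g(9) = mex{0} = 1
g(10) = mex{1,2} = 0
g(11) = mex{1,2} = 0
g(12) = mex{1} = 0
g(13) = mex{0} = 1
The P-positions (g = 0) in 0..13 are 0, 1, 2, 6, 10, 11, 12.

0, 1, 2, 6, 10, 11, 12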